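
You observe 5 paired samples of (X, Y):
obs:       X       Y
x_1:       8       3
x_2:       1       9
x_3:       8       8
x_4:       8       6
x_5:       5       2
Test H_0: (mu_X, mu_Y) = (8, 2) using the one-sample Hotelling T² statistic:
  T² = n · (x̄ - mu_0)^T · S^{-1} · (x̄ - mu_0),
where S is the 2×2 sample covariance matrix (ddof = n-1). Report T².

Step 1 — sample mean vector:
  mean(X) = (8 + 1 + 8 + 8 + 5) / 5 = 30/5 = 6
  mean(Y) = (3 + 9 + 8 + 6 + 2) / 5 = 28/5 = 5.6
  x̄ = (6, 5.6),  deviation x̄ - mu_0 = (6, 5.6) - (8, 2) = (-2, 3.6).

Step 2 — sample covariance matrix, S[i,j] = (1/(n-1)) · Σ_k (x_{k,i} - mean_i) · (x_{k,j} - mean_j), divisor n-1 = 4:
  S[X,X] = ((2)·(2) + (-5)·(-5) + (2)·(2) + (2)·(2) + (-1)·(-1)) / 4 = 38/4 = 9.5
  S[X,Y] = ((2)·(-2.6) + (-5)·(3.4) + (2)·(2.4) + (2)·(0.4) + (-1)·(-3.6)) / 4 = -13/4 = -3.25
  S[Y,Y] = ((-2.6)·(-2.6) + (3.4)·(3.4) + (2.4)·(2.4) + (0.4)·(0.4) + (-3.6)·(-3.6)) / 4 = 37.2/4 = 9.3
  S = [[9.5, -3.25],
 [-3.25, 9.3]].

Step 3 — invert S. det(S) = 9.5·9.3 - (-3.25)² = 77.7875.
  S^{-1} = (1/det) · [[d, -b], [-b, a]] = [[0.1196, 0.0418],
 [0.0418, 0.1221]].

Step 4 — quadratic form (x̄ - mu_0)^T · S^{-1} · (x̄ - mu_0):
  S^{-1} · (x̄ - mu_0) = (-0.0887, 0.3561),
  (x̄ - mu_0)^T · [...] = (-2)·(-0.0887) + (3.6)·(0.3561) = 1.4594.

Step 5 — scale by n: T² = 5 · 1.4594 = 7.2968.

T² ≈ 7.2968


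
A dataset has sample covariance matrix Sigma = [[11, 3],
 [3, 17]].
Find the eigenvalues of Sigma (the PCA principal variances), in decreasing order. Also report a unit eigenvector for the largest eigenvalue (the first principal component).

Step 1 — characteristic polynomial of 2×2 Sigma:
  det(Sigma - λI) = λ² - trace · λ + det = 0.
  trace = 11 + 17 = 28, det = 11·17 - (3)² = 178.
Step 2 — discriminant:
  Δ = trace² - 4·det = 784 - 712 = 72.
Step 3 — eigenvalues:
  λ = (trace ± √Δ)/2 = (28 ± 8.4853)/2,
  λ_1 = 18.2426,  λ_2 = 9.7574.

Step 4 — unit eigenvector for λ_1: solve (Sigma - λ_1 I)v = 0. First row:
  (11 - 18.2426)·v_x + (3)·v_y = 0, i.e. (-7.2426)·v_x + (3)·v_y = 0,
  so v ∝ (b, λ_1 - a) = (3, 7.2426) = u.
  ||u|| = √((3)² + (7.2426)²) = √(61.4558) ≈ 7.8394,
  v_1 = u/||u|| ≈ (0.3827, 0.9239) (||v_1|| = 1).

λ_1 = 18.2426,  λ_2 = 9.7574;  v_1 ≈ (0.3827, 0.9239)


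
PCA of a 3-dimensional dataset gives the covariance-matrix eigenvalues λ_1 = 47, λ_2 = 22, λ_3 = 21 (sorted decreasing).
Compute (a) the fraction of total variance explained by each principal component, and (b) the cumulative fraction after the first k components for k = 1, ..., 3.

Step 1 — total variance = trace(Sigma) = Σ λ_i = 47 + 22 + 21 = 90.

Step 2 — fraction explained by component i = λ_i / Σ λ:
  PC1: 47/90 = 0.5222
  PC2: 22/90 = 0.2444
  PC3: 21/90 = 0.2333

Step 3 — cumulative fraction after k components = (λ_1 + ... + λ_k) / Σ λ:
  k = 1: 47/90 = 0.5222
  k = 2: (47 + 22)/90 = 69/90 = 0.7667
  k = 3: (47 + 22 + 21)/90 = 90/90 = 1

Summary (fraction, with percent):

explained: PC1 0.5222 (52.22%), PC2 0.2444 (24.44%), PC3 0.2333 (23.33%);  cumulative: 0.5222, 0.7667, 1


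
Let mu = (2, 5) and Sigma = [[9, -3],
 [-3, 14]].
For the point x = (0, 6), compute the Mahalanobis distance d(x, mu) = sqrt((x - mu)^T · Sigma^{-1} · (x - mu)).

Step 1 — centre the observation: (x - mu) = (-2, 1).

Step 2 — invert Sigma. det(Sigma) = 9·14 - (-3)² = 117.
  Sigma^{-1} = (1/det) · [[d, -b], [-b, a]] = [[0.1197, 0.0256],
 [0.0256, 0.0769]].

Step 3 — form the quadratic (x - mu)^T · Sigma^{-1} · (x - mu):
  Sigma^{-1} · (x - mu) = (-0.2137, 0.0256).
  (x - mu)^T · [Sigma^{-1} · (x - mu)] = (-2)·(-0.2137) + (1)·(0.0256) = 0.453.

Step 4 — take square root: d = √(0.453) ≈ 0.673.

d(x, mu) = √(0.453) ≈ 0.673


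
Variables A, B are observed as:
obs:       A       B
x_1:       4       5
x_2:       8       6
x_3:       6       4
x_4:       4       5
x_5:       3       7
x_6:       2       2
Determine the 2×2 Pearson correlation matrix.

Step 1 — column means:
  mean(A) = (4 + 8 + 6 + 4 + 3 + 2) / 6 = 27/6 = 4.5
  mean(B) = (5 + 6 + 4 + 5 + 7 + 2) / 6 = 29/6 = 4.8333

Step 2 — sample variances and covariances s[i,j] = (1/(n-1)) · Σ_k (x_{k,i} - mean_i) · (x_{k,j} - mean_j), with n-1 = 5:
  s[A,A] = ((-0.5)·(-0.5) + (3.5)·(3.5) + (1.5)·(1.5) + (-0.5)·(-0.5) + (-1.5)·(-1.5) + (-2.5)·(-2.5)) / 5 = 23.5/5 = 4.7
  s[A,B] = ((-0.5)·(0.1667) + (3.5)·(1.1667) + (1.5)·(-0.8333) + (-0.5)·(0.1667) + (-1.5)·(2.1667) + (-2.5)·(-2.8333)) / 5 = 6.5/5 = 1.3
  s[B,B] = ((0.1667)·(0.1667) + (1.1667)·(1.1667) + (-0.8333)·(-0.8333) + (0.1667)·(0.1667) + (2.1667)·(2.1667) + (-2.8333)·(-2.8333)) / 5 = 14.8333/5 = 2.9667
  Sample standard deviations s_i = √(s[i,i]):
  s(A) = √(4.7) = 2.1679
  s(B) = √(2.9667) = 1.7224

Step 3 — r_{ij} = s_{ij} / (s_i · s_j):
  r[A,A] = 1 (diagonal).
  r[A,B] = 1.3 / (2.1679 · 1.7224) = 1.3 / 3.7341 = 0.3481
  r[B,B] = 1 (diagonal).

R is symmetric with unit diagonal. Assembling:

R = [[1, 0.3481],
 [0.3481, 1]]


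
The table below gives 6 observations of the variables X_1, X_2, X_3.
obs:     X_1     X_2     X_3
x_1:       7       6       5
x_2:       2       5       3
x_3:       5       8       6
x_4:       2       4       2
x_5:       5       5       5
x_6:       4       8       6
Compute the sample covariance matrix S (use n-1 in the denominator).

Step 1 — column means:
  mean(X_1) = (7 + 2 + 5 + 2 + 5 + 4) / 6 = 25/6 = 4.1667
  mean(X_2) = (6 + 5 + 8 + 4 + 5 + 8) / 6 = 36/6 = 6
  mean(X_3) = (5 + 3 + 6 + 2 + 5 + 6) / 6 = 27/6 = 4.5

Step 2 — sample covariance S[i,j] = (1/(n-1)) · Σ_k (x_{k,i} - mean_i) · (x_{k,j} - mean_j), with n-1 = 5.
  S[X_1,X_1] = ((2.8333)·(2.8333) + (-2.1667)·(-2.1667) + (0.8333)·(0.8333) + (-2.1667)·(-2.1667) + (0.8333)·(0.8333) + (-0.1667)·(-0.1667)) / 5 = 18.8333/5 = 3.7667
  S[X_1,X_2] = ((2.8333)·(0) + (-2.1667)·(-1) + (0.8333)·(2) + (-2.1667)·(-2) + (0.8333)·(-1) + (-0.1667)·(2)) / 5 = 7/5 = 1.4
  S[X_1,X_3] = ((2.8333)·(0.5) + (-2.1667)·(-1.5) + (0.8333)·(1.5) + (-2.1667)·(-2.5) + (0.8333)·(0.5) + (-0.1667)·(1.5)) / 5 = 11.5/5 = 2.3
  S[X_2,X_2] = ((0)·(0) + (-1)·(-1) + (2)·(2) + (-2)·(-2) + (-1)·(-1) + (2)·(2)) / 5 = 14/5 = 2.8
  S[X_2,X_3] = ((0)·(0.5) + (-1)·(-1.5) + (2)·(1.5) + (-2)·(-2.5) + (-1)·(0.5) + (2)·(1.5)) / 5 = 12/5 = 2.4
  S[X_3,X_3] = ((0.5)·(0.5) + (-1.5)·(-1.5) + (1.5)·(1.5) + (-2.5)·(-2.5) + (0.5)·(0.5) + (1.5)·(1.5)) / 5 = 13.5/5 = 2.7

S is symmetric (S[j,i] = S[i,j]). Assembling:

S = [[3.7667, 1.4, 2.3],
 [1.4, 2.8, 2.4],
 [2.3, 2.4, 2.7]]


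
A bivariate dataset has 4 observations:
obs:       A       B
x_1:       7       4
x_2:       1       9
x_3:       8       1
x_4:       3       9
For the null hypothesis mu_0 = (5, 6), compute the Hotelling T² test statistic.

Step 1 — sample mean vector:
  mean(A) = (7 + 1 + 8 + 3) / 4 = 19/4 = 4.75
  mean(B) = (4 + 9 + 1 + 9) / 4 = 23/4 = 5.75
  x̄ = (4.75, 5.75),  deviation x̄ - mu_0 = (4.75, 5.75) - (5, 6) = (-0.25, -0.25).

Step 2 — sample covariance matrix, S[i,j] = (1/(n-1)) · Σ_k (x_{k,i} - mean_i) · (x_{k,j} - mean_j), divisor n-1 = 3:
  S[A,A] = ((2.25)·(2.25) + (-3.75)·(-3.75) + (3.25)·(3.25) + (-1.75)·(-1.75)) / 3 = 32.75/3 = 10.9167
  S[A,B] = ((2.25)·(-1.75) + (-3.75)·(3.25) + (3.25)·(-4.75) + (-1.75)·(3.25)) / 3 = -37.25/3 = -12.4167
  S[B,B] = ((-1.75)·(-1.75) + (3.25)·(3.25) + (-4.75)·(-4.75) + (3.25)·(3.25)) / 3 = 46.75/3 = 15.5833
  S = [[10.9167, -12.4167],
 [-12.4167, 15.5833]].

Step 3 — invert S. det(S) = 10.9167·15.5833 - (-12.4167)² = 15.9444.
  S^{-1} = (1/det) · [[d, -b], [-b, a]] = [[0.9774, 0.7787],
 [0.7787, 0.6847]].

Step 4 — quadratic form (x̄ - mu_0)^T · S^{-1} · (x̄ - mu_0):
  S^{-1} · (x̄ - mu_0) = (-0.439, -0.3659),
  (x̄ - mu_0)^T · [...] = (-0.25)·(-0.439) + (-0.25)·(-0.3659) = 0.2012.

Step 5 — scale by n: T² = 4 · 0.2012 = 0.8049.

T² ≈ 0.8049


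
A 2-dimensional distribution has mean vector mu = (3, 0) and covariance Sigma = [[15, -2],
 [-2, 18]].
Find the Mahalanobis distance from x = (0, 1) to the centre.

Step 1 — centre the observation: (x - mu) = (-3, 1).

Step 2 — invert Sigma. det(Sigma) = 15·18 - (-2)² = 266.
  Sigma^{-1} = (1/det) · [[d, -b], [-b, a]] = [[0.0677, 0.0075],
 [0.0075, 0.0564]].

Step 3 — form the quadratic (x - mu)^T · Sigma^{-1} · (x - mu):
  Sigma^{-1} · (x - mu) = (-0.1955, 0.0338).
  (x - mu)^T · [Sigma^{-1} · (x - mu)] = (-3)·(-0.1955) + (1)·(0.0338) = 0.6203.

Step 4 — take square root: d = √(0.6203) ≈ 0.7876.

d(x, mu) = √(0.6203) ≈ 0.7876


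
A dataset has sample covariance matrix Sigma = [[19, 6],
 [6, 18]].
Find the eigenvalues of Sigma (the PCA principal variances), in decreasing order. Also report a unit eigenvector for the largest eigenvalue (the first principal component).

Step 1 — characteristic polynomial of 2×2 Sigma:
  det(Sigma - λI) = λ² - trace · λ + det = 0.
  trace = 19 + 18 = 37, det = 19·18 - (6)² = 306.
Step 2 — discriminant:
  Δ = trace² - 4·det = 1369 - 1224 = 145.
Step 3 — eigenvalues:
  λ = (trace ± √Δ)/2 = (37 ± 12.0416)/2,
  λ_1 = 24.5208,  λ_2 = 12.4792.

Step 4 — unit eigenvector for λ_1: solve (Sigma - λ_1 I)v = 0. First row:
  (19 - 24.5208)·v_x + (6)·v_y = 0, i.e. (-5.5208)·v_x + (6)·v_y = 0,
  so v ∝ (b, λ_1 - a) = (6, 5.5208) = u.
  ||u|| = √((6)² + (5.5208)²) = √(66.4792) ≈ 8.1535,
  v_1 = u/||u|| ≈ (0.7359, 0.6771) (||v_1|| = 1).

λ_1 = 24.5208,  λ_2 = 12.4792;  v_1 ≈ (0.7359, 0.6771)


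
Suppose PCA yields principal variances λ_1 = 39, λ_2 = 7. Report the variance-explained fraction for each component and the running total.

Step 1 — total variance = trace(Sigma) = Σ λ_i = 39 + 7 = 46.

Step 2 — fraction explained by component i = λ_i / Σ λ:
  PC1: 39/46 = 0.8478
  PC2: 7/46 = 0.1522

Step 3 — cumulative fraction after k components = (λ_1 + ... + λ_k) / Σ λ:
  k = 1: 39/46 = 0.8478
  k = 2: (39 + 7)/46 = 46/46 = 1

Summary (fraction, with percent):

explained: PC1 0.8478 (84.78%), PC2 0.1522 (15.22%);  cumulative: 0.8478, 1


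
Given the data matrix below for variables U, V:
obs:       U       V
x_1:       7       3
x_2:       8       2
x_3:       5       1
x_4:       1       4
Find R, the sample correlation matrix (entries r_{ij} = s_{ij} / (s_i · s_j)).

Step 1 — column means:
  mean(U) = (7 + 8 + 5 + 1) / 4 = 21/4 = 5.25
  mean(V) = (3 + 2 + 1 + 4) / 4 = 10/4 = 2.5

Step 2 — sample variances and covariances s[i,j] = (1/(n-1)) · Σ_k (x_{k,i} - mean_i) · (x_{k,j} - mean_j), with n-1 = 3:
  s[U,U] = ((1.75)·(1.75) + (2.75)·(2.75) + (-0.25)·(-0.25) + (-4.25)·(-4.25)) / 3 = 28.75/3 = 9.5833
  s[U,V] = ((1.75)·(0.5) + (2.75)·(-0.5) + (-0.25)·(-1.5) + (-4.25)·(1.5)) / 3 = -6.5/3 = -2.1667
  s[V,V] = ((0.5)·(0.5) + (-0.5)·(-0.5) + (-1.5)·(-1.5) + (1.5)·(1.5)) / 3 = 5/3 = 1.6667
  Sample standard deviations s_i = √(s[i,i]):
  s(U) = √(9.5833) = 3.0957
  s(V) = √(1.6667) = 1.291

Step 3 — r_{ij} = s_{ij} / (s_i · s_j):
  r[U,U] = 1 (diagonal).
  r[U,V] = -2.1667 / (3.0957 · 1.291) = -2.1667 / 3.9965 = -0.5421
  r[V,V] = 1 (diagonal).

R is symmetric with unit diagonal. Assembling:

R = [[1, -0.5421],
 [-0.5421, 1]]


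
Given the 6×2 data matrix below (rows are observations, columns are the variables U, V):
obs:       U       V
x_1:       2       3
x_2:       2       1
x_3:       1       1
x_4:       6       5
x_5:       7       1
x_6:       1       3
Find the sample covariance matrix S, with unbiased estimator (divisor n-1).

Step 1 — column means:
  mean(U) = (2 + 2 + 1 + 6 + 7 + 1) / 6 = 19/6 = 3.1667
  mean(V) = (3 + 1 + 1 + 5 + 1 + 3) / 6 = 14/6 = 2.3333

Step 2 — sample covariance S[i,j] = (1/(n-1)) · Σ_k (x_{k,i} - mean_i) · (x_{k,j} - mean_j), with n-1 = 5.
  S[U,U] = ((-1.1667)·(-1.1667) + (-1.1667)·(-1.1667) + (-2.1667)·(-2.1667) + (2.8333)·(2.8333) + (3.8333)·(3.8333) + (-2.1667)·(-2.1667)) / 5 = 34.8333/5 = 6.9667
  S[U,V] = ((-1.1667)·(0.6667) + (-1.1667)·(-1.3333) + (-2.1667)·(-1.3333) + (2.8333)·(2.6667) + (3.8333)·(-1.3333) + (-2.1667)·(0.6667)) / 5 = 4.6667/5 = 0.9333
  S[V,V] = ((0.6667)·(0.6667) + (-1.3333)·(-1.3333) + (-1.3333)·(-1.3333) + (2.6667)·(2.6667) + (-1.3333)·(-1.3333) + (0.6667)·(0.6667)) / 5 = 13.3333/5 = 2.6667

S is symmetric (S[j,i] = S[i,j]). Assembling:

S = [[6.9667, 0.9333],
 [0.9333, 2.6667]]


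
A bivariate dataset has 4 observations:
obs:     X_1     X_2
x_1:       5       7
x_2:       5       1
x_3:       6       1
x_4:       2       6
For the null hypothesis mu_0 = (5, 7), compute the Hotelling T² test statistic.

Step 1 — sample mean vector:
  mean(X_1) = (5 + 5 + 6 + 2) / 4 = 18/4 = 4.5
  mean(X_2) = (7 + 1 + 1 + 6) / 4 = 15/4 = 3.75
  x̄ = (4.5, 3.75),  deviation x̄ - mu_0 = (4.5, 3.75) - (5, 7) = (-0.5, -3.25).

Step 2 — sample covariance matrix, S[i,j] = (1/(n-1)) · Σ_k (x_{k,i} - mean_i) · (x_{k,j} - mean_j), divisor n-1 = 3:
  S[X_1,X_1] = ((0.5)·(0.5) + (0.5)·(0.5) + (1.5)·(1.5) + (-2.5)·(-2.5)) / 3 = 9/3 = 3
  S[X_1,X_2] = ((0.5)·(3.25) + (0.5)·(-2.75) + (1.5)·(-2.75) + (-2.5)·(2.25)) / 3 = -9.5/3 = -3.1667
  S[X_2,X_2] = ((3.25)·(3.25) + (-2.75)·(-2.75) + (-2.75)·(-2.75) + (2.25)·(2.25)) / 3 = 30.75/3 = 10.25
  S = [[3, -3.1667],
 [-3.1667, 10.25]].

Step 3 — invert S. det(S) = 3·10.25 - (-3.1667)² = 20.7222.
  S^{-1} = (1/det) · [[d, -b], [-b, a]] = [[0.4946, 0.1528],
 [0.1528, 0.1448]].

Step 4 — quadratic form (x̄ - mu_0)^T · S^{-1} · (x̄ - mu_0):
  S^{-1} · (x̄ - mu_0) = (-0.744, -0.5469),
  (x̄ - mu_0)^T · [...] = (-0.5)·(-0.744) + (-3.25)·(-0.5469) = 2.1495.

Step 5 — scale by n: T² = 4 · 2.1495 = 8.5979.

T² ≈ 8.5979


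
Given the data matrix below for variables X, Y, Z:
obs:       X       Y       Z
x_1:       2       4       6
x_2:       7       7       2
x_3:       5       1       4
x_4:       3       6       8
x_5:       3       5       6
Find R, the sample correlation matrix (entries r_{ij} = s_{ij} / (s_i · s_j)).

Step 1 — column means:
  mean(X) = (2 + 7 + 5 + 3 + 3) / 5 = 20/5 = 4
  mean(Y) = (4 + 7 + 1 + 6 + 5) / 5 = 23/5 = 4.6
  mean(Z) = (6 + 2 + 4 + 8 + 6) / 5 = 26/5 = 5.2

Step 2 — sample variances and covariances s[i,j] = (1/(n-1)) · Σ_k (x_{k,i} - mean_i) · (x_{k,j} - mean_j), with n-1 = 4:
  s[X,X] = ((-2)·(-2) + (3)·(3) + (1)·(1) + (-1)·(-1) + (-1)·(-1)) / 4 = 16/4 = 4
  s[X,Y] = ((-2)·(-0.6) + (3)·(2.4) + (1)·(-3.6) + (-1)·(1.4) + (-1)·(0.4)) / 4 = 3/4 = 0.75
  s[X,Z] = ((-2)·(0.8) + (3)·(-3.2) + (1)·(-1.2) + (-1)·(2.8) + (-1)·(0.8)) / 4 = -16/4 = -4
  s[Y,Y] = ((-0.6)·(-0.6) + (2.4)·(2.4) + (-3.6)·(-3.6) + (1.4)·(1.4) + (0.4)·(0.4)) / 4 = 21.2/4 = 5.3
  s[Y,Z] = ((-0.6)·(0.8) + (2.4)·(-3.2) + (-3.6)·(-1.2) + (1.4)·(2.8) + (0.4)·(0.8)) / 4 = 0.4/4 = 0.1
  s[Z,Z] = ((0.8)·(0.8) + (-3.2)·(-3.2) + (-1.2)·(-1.2) + (2.8)·(2.8) + (0.8)·(0.8)) / 4 = 20.8/4 = 5.2
  Sample standard deviations s_i = √(s[i,i]):
  s(X) = √(4) = 2
  s(Y) = √(5.3) = 2.3022
  s(Z) = √(5.2) = 2.2804

Step 3 — r_{ij} = s_{ij} / (s_i · s_j):
  r[X,X] = 1 (diagonal).
  r[X,Y] = 0.75 / (2 · 2.3022) = 0.75 / 4.6043 = 0.1629
  r[X,Z] = -4 / (2 · 2.2804) = -4 / 4.5607 = -0.8771
  r[Y,Y] = 1 (diagonal).
  r[Y,Z] = 0.1 / (2.3022 · 2.2804) = 0.1 / 5.2498 = 0.019
  r[Z,Z] = 1 (diagonal).

R is symmetric with unit diagonal. Assembling:

R = [[1, 0.1629, -0.8771],
 [0.1629, 1, 0.019],
 [-0.8771, 0.019, 1]]


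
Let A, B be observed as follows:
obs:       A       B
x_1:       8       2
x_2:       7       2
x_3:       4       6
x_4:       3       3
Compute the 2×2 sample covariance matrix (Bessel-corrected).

Step 1 — column means:
  mean(A) = (8 + 7 + 4 + 3) / 4 = 22/4 = 5.5
  mean(B) = (2 + 2 + 6 + 3) / 4 = 13/4 = 3.25

Step 2 — sample covariance S[i,j] = (1/(n-1)) · Σ_k (x_{k,i} - mean_i) · (x_{k,j} - mean_j), with n-1 = 3.
  S[A,A] = ((2.5)·(2.5) + (1.5)·(1.5) + (-1.5)·(-1.5) + (-2.5)·(-2.5)) / 3 = 17/3 = 5.6667
  S[A,B] = ((2.5)·(-1.25) + (1.5)·(-1.25) + (-1.5)·(2.75) + (-2.5)·(-0.25)) / 3 = -8.5/3 = -2.8333
  S[B,B] = ((-1.25)·(-1.25) + (-1.25)·(-1.25) + (2.75)·(2.75) + (-0.25)·(-0.25)) / 3 = 10.75/3 = 3.5833

S is symmetric (S[j,i] = S[i,j]). Assembling:

S = [[5.6667, -2.8333],
 [-2.8333, 3.5833]]


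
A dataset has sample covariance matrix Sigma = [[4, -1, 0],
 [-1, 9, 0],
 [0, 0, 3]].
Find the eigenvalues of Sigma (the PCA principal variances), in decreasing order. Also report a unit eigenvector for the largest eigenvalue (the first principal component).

Step 1 — characteristic polynomial p(λ) = det(λI - Sigma) = λ³ - tr·λ² + c_1·λ - det, where tr = trace, c_1 = sum of the principal 2×2 minors, det = det(Sigma):
  tr = 4 + 9 + 3 = 16,
  c_1 = (4·9 - (-1)²) + (4·3 - (0)²) + (9·3 - (0)²) = 35 + 12 + 27 = 74,
  det = 4·(9·3 - (0)²) - (-1)·((-1)·3 - (0)·(0)) + (0)·((-1)·(0) - 9·(0)) = 4·(27) - (-1)·(-3) + (0)·(0) = 105.
  So p(λ) = λ³ - 16λ² + 74λ - 105.
Step 2 — look for an integer root (rational root theorem: any rational root is an integer divisor of 105). Testing λ = 3:
  p(3) = 27 - 144 + 222 - 105 = 0  ✓
  Dividing out (λ - 3): p(λ) = (λ - 3)(λ² - 13λ + 35).
Step 3 — remaining eigenvalues from the quadratic λ² - 13λ + 35 = 0:
  Δ = 13² - 4·35 = 169 - 140 = 29,  λ = (13 ± √29)/2 = (13 ± 5.3852)/2 ≈ 9.1926 or 3.8074.
  Sorted: λ_1 = 9.1926,  λ_2 = 3.8074,  λ_3 = 3  (check: sum = 16 = tr ✓).

Step 4 — unit eigenvector for λ_1 ≈ 9.1926: v spans the null space of (Sigma - λ_1 I), whose rows are
  r_1 = (-5.1926, -1, 0),  r_2 = (-1, -0.1926, 0),  r_3 = (0, 0, -6.1926).
  v is orthogonal to every row, so take v ∝ r_1 × r_3 = ((-1)·(-6.1926) - (0)·(0), (0)·(0) - (-5.1926)·(-6.1926), (-5.1926)·(0) - (-1)·(0)) ≈ (6.1926, -32.1555, 0).
  Let u = (6.1926, -32.1555, 0).
  ||u|| = √((6.1926)² + (-32.1555)² + (0)²) = √(1072.3239) ≈ 32.7464,  v_1 = u/||u|| ≈ (0.1891, -0.982, 0) (||v_1|| = 1).

λ_1 = 9.1926,  λ_2 = 3.8074,  λ_3 = 3;  v_1 ≈ (0.1891, -0.982, 0)


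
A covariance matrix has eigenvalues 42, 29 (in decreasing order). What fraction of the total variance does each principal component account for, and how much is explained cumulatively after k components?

Step 1 — total variance = trace(Sigma) = Σ λ_i = 42 + 29 = 71.

Step 2 — fraction explained by component i = λ_i / Σ λ:
  PC1: 42/71 = 0.5915
  PC2: 29/71 = 0.4085

Step 3 — cumulative fraction after k components = (λ_1 + ... + λ_k) / Σ λ:
  k = 1: 42/71 = 0.5915
  k = 2: (42 + 29)/71 = 71/71 = 1

Summary (fraction, with percent):

explained: PC1 0.5915 (59.15%), PC2 0.4085 (40.85%);  cumulative: 0.5915, 1


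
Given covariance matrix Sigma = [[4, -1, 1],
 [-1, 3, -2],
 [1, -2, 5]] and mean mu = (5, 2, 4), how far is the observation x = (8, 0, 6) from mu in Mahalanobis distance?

Step 1 — centre the observation: (x - mu) = (3, -2, 2).

Step 2 — invert Sigma (cofactor / det for 3×3, or solve directly):
  Sigma^{-1} = [[0.275, 0.075, -0.025],
 [0.075, 0.475, 0.175],
 [-0.025, 0.175, 0.275]].

Step 3 — form the quadratic (x - mu)^T · Sigma^{-1} · (x - mu):
  Sigma^{-1} · (x - mu) = (0.625, -0.375, 0.125).
  (x - mu)^T · [Sigma^{-1} · (x - mu)] = (3)·(0.625) + (-2)·(-0.375) + (2)·(0.125) = 2.875.

Step 4 — take square root: d = √(2.875) ≈ 1.6956.

d(x, mu) = √(2.875) ≈ 1.6956


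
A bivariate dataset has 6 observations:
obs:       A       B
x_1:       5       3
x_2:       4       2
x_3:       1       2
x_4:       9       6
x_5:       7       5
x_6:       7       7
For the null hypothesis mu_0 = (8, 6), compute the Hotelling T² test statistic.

Step 1 — sample mean vector:
  mean(A) = (5 + 4 + 1 + 9 + 7 + 7) / 6 = 33/6 = 5.5
  mean(B) = (3 + 2 + 2 + 6 + 5 + 7) / 6 = 25/6 = 4.1667
  x̄ = (5.5, 4.1667),  deviation x̄ - mu_0 = (5.5, 4.1667) - (8, 6) = (-2.5, -1.8333).

Step 2 — sample covariance matrix, S[i,j] = (1/(n-1)) · Σ_k (x_{k,i} - mean_i) · (x_{k,j} - mean_j), divisor n-1 = 5:
  S[A,A] = ((-0.5)·(-0.5) + (-1.5)·(-1.5) + (-4.5)·(-4.5) + (3.5)·(3.5) + (1.5)·(1.5) + (1.5)·(1.5)) / 5 = 39.5/5 = 7.9
  S[A,B] = ((-0.5)·(-1.1667) + (-1.5)·(-2.1667) + (-4.5)·(-2.1667) + (3.5)·(1.8333) + (1.5)·(0.8333) + (1.5)·(2.8333)) / 5 = 25.5/5 = 5.1
  S[B,B] = ((-1.1667)·(-1.1667) + (-2.1667)·(-2.1667) + (-2.1667)·(-2.1667) + (1.8333)·(1.8333) + (0.8333)·(0.8333) + (2.8333)·(2.8333)) / 5 = 22.8333/5 = 4.5667
  S = [[7.9, 5.1],
 [5.1, 4.5667]].

Step 3 — invert S. det(S) = 7.9·4.5667 - (5.1)² = 10.0667.
  S^{-1} = (1/det) · [[d, -b], [-b, a]] = [[0.4536, -0.5066],
 [-0.5066, 0.7848]].

Step 4 — quadratic form (x̄ - mu_0)^T · S^{-1} · (x̄ - mu_0):
  S^{-1} · (x̄ - mu_0) = (-0.2053, -0.1722),
  (x̄ - mu_0)^T · [...] = (-2.5)·(-0.2053) + (-1.8333)·(-0.1722) = 0.8289.

Step 5 — scale by n: T² = 6 · 0.8289 = 4.9735.

T² ≈ 4.9735


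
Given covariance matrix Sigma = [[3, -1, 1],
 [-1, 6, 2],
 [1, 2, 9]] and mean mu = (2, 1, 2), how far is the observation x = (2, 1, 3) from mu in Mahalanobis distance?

Step 1 — centre the observation: (x - mu) = (0, 0, 1).

Step 2 — invert Sigma (cofactor / det for 3×3, or solve directly):
  Sigma^{-1} = [[0.3817, 0.084, -0.0611],
 [0.084, 0.1985, -0.0534],
 [-0.0611, -0.0534, 0.1298]].

Step 3 — form the quadratic (x - mu)^T · Sigma^{-1} · (x - mu):
  Sigma^{-1} · (x - mu) = (-0.0611, -0.0534, 0.1298).
  (x - mu)^T · [Sigma^{-1} · (x - mu)] = (0)·(-0.0611) + (0)·(-0.0534) + (1)·(0.1298) = 0.1298.

Step 4 — take square root: d = √(0.1298) ≈ 0.3602.

d(x, mu) = √(0.1298) ≈ 0.3602


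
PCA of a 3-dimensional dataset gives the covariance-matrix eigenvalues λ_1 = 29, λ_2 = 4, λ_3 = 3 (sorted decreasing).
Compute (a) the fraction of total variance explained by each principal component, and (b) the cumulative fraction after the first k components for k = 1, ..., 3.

Step 1 — total variance = trace(Sigma) = Σ λ_i = 29 + 4 + 3 = 36.

Step 2 — fraction explained by component i = λ_i / Σ λ:
  PC1: 29/36 = 0.8056
  PC2: 4/36 = 0.1111
  PC3: 3/36 = 0.0833

Step 3 — cumulative fraction after k components = (λ_1 + ... + λ_k) / Σ λ:
  k = 1: 29/36 = 0.8056
  k = 2: (29 + 4)/36 = 33/36 = 0.9167
  k = 3: (29 + 4 + 3)/36 = 36/36 = 1

Summary (fraction, with percent):

explained: PC1 0.8056 (80.56%), PC2 0.1111 (11.11%), PC3 0.0833 (8.33%);  cumulative: 0.8056, 0.9167, 1


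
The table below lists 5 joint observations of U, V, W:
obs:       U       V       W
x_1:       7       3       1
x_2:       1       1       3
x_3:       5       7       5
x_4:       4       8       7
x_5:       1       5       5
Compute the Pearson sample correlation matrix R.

Step 1 — column means:
  mean(U) = (7 + 1 + 5 + 4 + 1) / 5 = 18/5 = 3.6
  mean(V) = (3 + 1 + 7 + 8 + 5) / 5 = 24/5 = 4.8
  mean(W) = (1 + 3 + 5 + 7 + 5) / 5 = 21/5 = 4.2

Step 2 — sample variances and covariances s[i,j] = (1/(n-1)) · Σ_k (x_{k,i} - mean_i) · (x_{k,j} - mean_j), with n-1 = 4:
  s[U,U] = ((3.4)·(3.4) + (-2.6)·(-2.6) + (1.4)·(1.4) + (0.4)·(0.4) + (-2.6)·(-2.6)) / 4 = 27.2/4 = 6.8
  s[U,V] = ((3.4)·(-1.8) + (-2.6)·(-3.8) + (1.4)·(2.2) + (0.4)·(3.2) + (-2.6)·(0.2)) / 4 = 7.6/4 = 1.9
  s[U,W] = ((3.4)·(-3.2) + (-2.6)·(-1.2) + (1.4)·(0.8) + (0.4)·(2.8) + (-2.6)·(0.8)) / 4 = -7.6/4 = -1.9
  s[V,V] = ((-1.8)·(-1.8) + (-3.8)·(-3.8) + (2.2)·(2.2) + (3.2)·(3.2) + (0.2)·(0.2)) / 4 = 32.8/4 = 8.2
  s[V,W] = ((-1.8)·(-3.2) + (-3.8)·(-1.2) + (2.2)·(0.8) + (3.2)·(2.8) + (0.2)·(0.8)) / 4 = 21.2/4 = 5.3
  s[W,W] = ((-3.2)·(-3.2) + (-1.2)·(-1.2) + (0.8)·(0.8) + (2.8)·(2.8) + (0.8)·(0.8)) / 4 = 20.8/4 = 5.2
  Sample standard deviations s_i = √(s[i,i]):
  s(U) = √(6.8) = 2.6077
  s(V) = √(8.2) = 2.8636
  s(W) = √(5.2) = 2.2804

Step 3 — r_{ij} = s_{ij} / (s_i · s_j):
  r[U,U] = 1 (diagonal).
  r[U,V] = 1.9 / (2.6077 · 2.8636) = 1.9 / 7.4673 = 0.2544
  r[U,W] = -1.9 / (2.6077 · 2.2804) = -1.9 / 5.9464 = -0.3195
  r[V,V] = 1 (diagonal).
  r[V,W] = 5.3 / (2.8636 · 2.2804) = 5.3 / 6.5299 = 0.8116
  r[W,W] = 1 (diagonal).

R is symmetric with unit diagonal. Assembling:

R = [[1, 0.2544, -0.3195],
 [0.2544, 1, 0.8116],
 [-0.3195, 0.8116, 1]]


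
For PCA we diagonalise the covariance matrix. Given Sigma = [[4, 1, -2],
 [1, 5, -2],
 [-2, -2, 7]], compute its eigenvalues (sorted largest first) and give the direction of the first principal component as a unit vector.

Step 1 — characteristic polynomial p(λ) = det(λI - Sigma) = λ³ - tr·λ² + c_1·λ - det, where tr = trace, c_1 = sum of the principal 2×2 minors, det = det(Sigma):
  tr = 4 + 5 + 7 = 16,
  c_1 = (4·5 - (1)²) + (4·7 - (-2)²) + (5·7 - (-2)²) = 19 + 24 + 31 = 74,
  det = 4·(5·7 - (-2)²) - (1)·((1)·7 - (-2)·(-2)) + (-2)·((1)·(-2) - 5·(-2)) = 4·(31) - (1)·(3) + (-2)·(8) = 105.
  So p(λ) = λ³ - 16λ² + 74λ - 105.
Step 2 — look for an integer root (rational root theorem: any rational root is an integer divisor of 105). Testing λ = 3:
  p(3) = 27 - 144 + 222 - 105 = 0  ✓
  Dividing out (λ - 3): p(λ) = (λ - 3)(λ² - 13λ + 35).
Step 3 — remaining eigenvalues from the quadratic λ² - 13λ + 35 = 0:
  Δ = 13² - 4·35 = 169 - 140 = 29,  λ = (13 ± √29)/2 = (13 ± 5.3852)/2 ≈ 9.1926 or 3.8074.
  Sorted: λ_1 = 9.1926,  λ_2 = 3.8074,  λ_3 = 3  (check: sum = 16 = tr ✓).

Step 4 — unit eigenvector for λ_1 ≈ 9.1926: v spans the null space of (Sigma - λ_1 I), whose rows are
  r_1 = (-5.1926, 1, -2),  r_2 = (1, -4.1926, -2),  r_3 = (-2, -2, -2.1926).
  v is orthogonal to every row, so take v ∝ r_1 × r_2 = ((1)·(-2) - (-2)·(-4.1926), (-2)·(1) - (-5.1926)·(-2), (-5.1926)·(-4.1926) - (1)·(1)) ≈ (-10.3852, -12.3852, 20.7703).
  Rescale (multiply by -1 so the first nonzero entry is positive): u = (10.3852, 12.3852, -20.7703).
  ||u|| = √((10.3852)² + (12.3852)² + (-20.7703)²) = √(692.6505) ≈ 26.3183,  v_1 = u/||u|| ≈ (0.3946, 0.4706, -0.7892) (||v_1|| = 1).

λ_1 = 9.1926,  λ_2 = 3.8074,  λ_3 = 3;  v_1 ≈ (0.3946, 0.4706, -0.7892)


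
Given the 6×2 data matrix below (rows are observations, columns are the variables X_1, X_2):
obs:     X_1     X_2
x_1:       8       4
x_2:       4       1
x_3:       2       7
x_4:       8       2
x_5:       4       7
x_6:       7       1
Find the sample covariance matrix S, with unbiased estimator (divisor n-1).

Step 1 — column means:
  mean(X_1) = (8 + 4 + 2 + 8 + 4 + 7) / 6 = 33/6 = 5.5
  mean(X_2) = (4 + 1 + 7 + 2 + 7 + 1) / 6 = 22/6 = 3.6667

Step 2 — sample covariance S[i,j] = (1/(n-1)) · Σ_k (x_{k,i} - mean_i) · (x_{k,j} - mean_j), with n-1 = 5.
  S[X_1,X_1] = ((2.5)·(2.5) + (-1.5)·(-1.5) + (-3.5)·(-3.5) + (2.5)·(2.5) + (-1.5)·(-1.5) + (1.5)·(1.5)) / 5 = 31.5/5 = 6.3
  S[X_1,X_2] = ((2.5)·(0.3333) + (-1.5)·(-2.6667) + (-3.5)·(3.3333) + (2.5)·(-1.6667) + (-1.5)·(3.3333) + (1.5)·(-2.6667)) / 5 = -20/5 = -4
  S[X_2,X_2] = ((0.3333)·(0.3333) + (-2.6667)·(-2.6667) + (3.3333)·(3.3333) + (-1.6667)·(-1.6667) + (3.3333)·(3.3333) + (-2.6667)·(-2.6667)) / 5 = 39.3333/5 = 7.8667

S is symmetric (S[j,i] = S[i,j]). Assembling:

S = [[6.3, -4],
 [-4, 7.8667]]


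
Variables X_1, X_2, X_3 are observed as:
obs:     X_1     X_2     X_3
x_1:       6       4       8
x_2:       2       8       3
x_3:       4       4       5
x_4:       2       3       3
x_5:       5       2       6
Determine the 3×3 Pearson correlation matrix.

Step 1 — column means:
  mean(X_1) = (6 + 2 + 4 + 2 + 5) / 5 = 19/5 = 3.8
  mean(X_2) = (4 + 8 + 4 + 3 + 2) / 5 = 21/5 = 4.2
  mean(X_3) = (8 + 3 + 5 + 3 + 6) / 5 = 25/5 = 5

Step 2 — sample variances and covariances s[i,j] = (1/(n-1)) · Σ_k (x_{k,i} - mean_i) · (x_{k,j} - mean_j), with n-1 = 4:
  s[X_1,X_1] = ((2.2)·(2.2) + (-1.8)·(-1.8) + (0.2)·(0.2) + (-1.8)·(-1.8) + (1.2)·(1.2)) / 4 = 12.8/4 = 3.2
  s[X_1,X_2] = ((2.2)·(-0.2) + (-1.8)·(3.8) + (0.2)·(-0.2) + (-1.8)·(-1.2) + (1.2)·(-2.2)) / 4 = -7.8/4 = -1.95
  s[X_1,X_3] = ((2.2)·(3) + (-1.8)·(-2) + (0.2)·(0) + (-1.8)·(-2) + (1.2)·(1)) / 4 = 15/4 = 3.75
  s[X_2,X_2] = ((-0.2)·(-0.2) + (3.8)·(3.8) + (-0.2)·(-0.2) + (-1.2)·(-1.2) + (-2.2)·(-2.2)) / 4 = 20.8/4 = 5.2
  s[X_2,X_3] = ((-0.2)·(3) + (3.8)·(-2) + (-0.2)·(0) + (-1.2)·(-2) + (-2.2)·(1)) / 4 = -8/4 = -2
  s[X_3,X_3] = ((3)·(3) + (-2)·(-2) + (0)·(0) + (-2)·(-2) + (1)·(1)) / 4 = 18/4 = 4.5
  Sample standard deviations s_i = √(s[i,i]):
  s(X_1) = √(3.2) = 1.7889
  s(X_2) = √(5.2) = 2.2804
  s(X_3) = √(4.5) = 2.1213

Step 3 — r_{ij} = s_{ij} / (s_i · s_j):
  r[X_1,X_1] = 1 (diagonal).
  r[X_1,X_2] = -1.95 / (1.7889 · 2.2804) = -1.95 / 4.0792 = -0.478
  r[X_1,X_3] = 3.75 / (1.7889 · 2.1213) = 3.75 / 3.7947 = 0.9882
  r[X_2,X_2] = 1 (diagonal).
  r[X_2,X_3] = -2 / (2.2804 · 2.1213) = -2 / 4.8374 = -0.4134
  r[X_3,X_3] = 1 (diagonal).

R is symmetric with unit diagonal. Assembling:

R = [[1, -0.478, 0.9882],
 [-0.478, 1, -0.4134],
 [0.9882, -0.4134, 1]]


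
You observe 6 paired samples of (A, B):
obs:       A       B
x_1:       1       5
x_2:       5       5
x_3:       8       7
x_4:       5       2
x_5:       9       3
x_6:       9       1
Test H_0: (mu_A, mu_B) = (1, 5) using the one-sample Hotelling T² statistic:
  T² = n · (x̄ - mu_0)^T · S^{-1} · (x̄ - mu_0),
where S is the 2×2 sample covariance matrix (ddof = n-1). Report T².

Step 1 — sample mean vector:
  mean(A) = (1 + 5 + 8 + 5 + 9 + 9) / 6 = 37/6 = 6.1667
  mean(B) = (5 + 5 + 7 + 2 + 3 + 1) / 6 = 23/6 = 3.8333
  x̄ = (6.1667, 3.8333),  deviation x̄ - mu_0 = (6.1667, 3.8333) - (1, 5) = (5.1667, -1.1667).

Step 2 — sample covariance matrix, S[i,j] = (1/(n-1)) · Σ_k (x_{k,i} - mean_i) · (x_{k,j} - mean_j), divisor n-1 = 5:
  S[A,A] = ((-5.1667)·(-5.1667) + (-1.1667)·(-1.1667) + (1.8333)·(1.8333) + (-1.1667)·(-1.1667) + (2.8333)·(2.8333) + (2.8333)·(2.8333)) / 5 = 48.8333/5 = 9.7667
  S[A,B] = ((-5.1667)·(1.1667) + (-1.1667)·(1.1667) + (1.8333)·(3.1667) + (-1.1667)·(-1.8333) + (2.8333)·(-0.8333) + (2.8333)·(-2.8333)) / 5 = -9.8333/5 = -1.9667
  S[B,B] = ((1.1667)·(1.1667) + (1.1667)·(1.1667) + (3.1667)·(3.1667) + (-1.8333)·(-1.8333) + (-0.8333)·(-0.8333) + (-2.8333)·(-2.8333)) / 5 = 24.8333/5 = 4.9667
  S = [[9.7667, -1.9667],
 [-1.9667, 4.9667]].

Step 3 — invert S. det(S) = 9.7667·4.9667 - (-1.9667)² = 44.64.
  S^{-1} = (1/det) · [[d, -b], [-b, a]] = [[0.1113, 0.0441],
 [0.0441, 0.2188]].

Step 4 — quadratic form (x̄ - mu_0)^T · S^{-1} · (x̄ - mu_0):
  S^{-1} · (x̄ - mu_0) = (0.5234, -0.0276),
  (x̄ - mu_0)^T · [...] = (5.1667)·(0.5234) + (-1.1667)·(-0.0276) = 2.7367.

Step 5 — scale by n: T² = 6 · 2.7367 = 16.4203.

T² ≈ 16.4203


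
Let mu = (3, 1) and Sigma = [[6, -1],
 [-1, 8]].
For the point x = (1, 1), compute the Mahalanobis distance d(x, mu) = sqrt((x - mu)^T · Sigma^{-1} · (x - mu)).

Step 1 — centre the observation: (x - mu) = (-2, 0).

Step 2 — invert Sigma. det(Sigma) = 6·8 - (-1)² = 47.
  Sigma^{-1} = (1/det) · [[d, -b], [-b, a]] = [[0.1702, 0.0213],
 [0.0213, 0.1277]].

Step 3 — form the quadratic (x - mu)^T · Sigma^{-1} · (x - mu):
  Sigma^{-1} · (x - mu) = (-0.3404, -0.0426).
  (x - mu)^T · [Sigma^{-1} · (x - mu)] = (-2)·(-0.3404) + (0)·(-0.0426) = 0.6809.

Step 4 — take square root: d = √(0.6809) ≈ 0.8251.

d(x, mu) = √(0.6809) ≈ 0.8251


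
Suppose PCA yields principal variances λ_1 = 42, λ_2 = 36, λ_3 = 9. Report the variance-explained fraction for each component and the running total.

Step 1 — total variance = trace(Sigma) = Σ λ_i = 42 + 36 + 9 = 87.

Step 2 — fraction explained by component i = λ_i / Σ λ:
  PC1: 42/87 = 0.4828
  PC2: 36/87 = 0.4138
  PC3: 9/87 = 0.1034

Step 3 — cumulative fraction after k components = (λ_1 + ... + λ_k) / Σ λ:
  k = 1: 42/87 = 0.4828
  k = 2: (42 + 36)/87 = 78/87 = 0.8966
  k = 3: (42 + 36 + 9)/87 = 87/87 = 1

Summary (fraction, with percent):

explained: PC1 0.4828 (48.28%), PC2 0.4138 (41.38%), PC3 0.1034 (10.34%);  cumulative: 0.4828, 0.8966, 1


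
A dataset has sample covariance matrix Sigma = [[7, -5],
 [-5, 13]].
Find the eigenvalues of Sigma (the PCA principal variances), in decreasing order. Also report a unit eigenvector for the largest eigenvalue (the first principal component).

Step 1 — characteristic polynomial of 2×2 Sigma:
  det(Sigma - λI) = λ² - trace · λ + det = 0.
  trace = 7 + 13 = 20, det = 7·13 - (-5)² = 66.
Step 2 — discriminant:
  Δ = trace² - 4·det = 400 - 264 = 136.
Step 3 — eigenvalues:
  λ = (trace ± √Δ)/2 = (20 ± 11.6619)/2,
  λ_1 = 15.831,  λ_2 = 4.169.

Step 4 — unit eigenvector for λ_1: solve (Sigma - λ_1 I)v = 0. First row:
  (7 - 15.831)·v_x + (-5)·v_y = 0, i.e. (-8.831)·v_x + (-5)·v_y = 0,
  so v ∝ (b, λ_1 - a) = (-5, 8.831); multiply by -1 so the first entry is positive: u = (5, -8.831).
  ||u|| = √((5)² + (-8.831)²) = √(102.9857) ≈ 10.1482,
  v_1 = u/||u|| ≈ (0.4927, -0.8702) (||v_1|| = 1).

λ_1 = 15.831,  λ_2 = 4.169;  v_1 ≈ (0.4927, -0.8702)


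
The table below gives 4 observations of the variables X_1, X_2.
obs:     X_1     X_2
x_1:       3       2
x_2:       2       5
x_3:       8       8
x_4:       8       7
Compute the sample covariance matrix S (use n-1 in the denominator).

Step 1 — column means:
  mean(X_1) = (3 + 2 + 8 + 8) / 4 = 21/4 = 5.25
  mean(X_2) = (2 + 5 + 8 + 7) / 4 = 22/4 = 5.5

Step 2 — sample covariance S[i,j] = (1/(n-1)) · Σ_k (x_{k,i} - mean_i) · (x_{k,j} - mean_j), with n-1 = 3.
  S[X_1,X_1] = ((-2.25)·(-2.25) + (-3.25)·(-3.25) + (2.75)·(2.75) + (2.75)·(2.75)) / 3 = 30.75/3 = 10.25
  S[X_1,X_2] = ((-2.25)·(-3.5) + (-3.25)·(-0.5) + (2.75)·(2.5) + (2.75)·(1.5)) / 3 = 20.5/3 = 6.8333
  S[X_2,X_2] = ((-3.5)·(-3.5) + (-0.5)·(-0.5) + (2.5)·(2.5) + (1.5)·(1.5)) / 3 = 21/3 = 7

S is symmetric (S[j,i] = S[i,j]). Assembling:

S = [[10.25, 6.8333],
 [6.8333, 7]]


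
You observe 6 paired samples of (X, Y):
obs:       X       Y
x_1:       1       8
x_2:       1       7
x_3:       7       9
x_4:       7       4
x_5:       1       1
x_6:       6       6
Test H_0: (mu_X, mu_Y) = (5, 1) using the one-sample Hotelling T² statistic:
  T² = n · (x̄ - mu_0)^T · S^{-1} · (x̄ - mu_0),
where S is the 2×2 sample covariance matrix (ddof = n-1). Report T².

Step 1 — sample mean vector:
  mean(X) = (1 + 1 + 7 + 7 + 1 + 6) / 6 = 23/6 = 3.8333
  mean(Y) = (8 + 7 + 9 + 4 + 1 + 6) / 6 = 35/6 = 5.8333
  x̄ = (3.8333, 5.8333),  deviation x̄ - mu_0 = (3.8333, 5.8333) - (5, 1) = (-1.1667, 4.8333).

Step 2 — sample covariance matrix, S[i,j] = (1/(n-1)) · Σ_k (x_{k,i} - mean_i) · (x_{k,j} - mean_j), divisor n-1 = 5:
  S[X,X] = ((-2.8333)·(-2.8333) + (-2.8333)·(-2.8333) + (3.1667)·(3.1667) + (3.1667)·(3.1667) + (-2.8333)·(-2.8333) + (2.1667)·(2.1667)) / 5 = 48.8333/5 = 9.7667
  S[X,Y] = ((-2.8333)·(2.1667) + (-2.8333)·(1.1667) + (3.1667)·(3.1667) + (3.1667)·(-1.8333) + (-2.8333)·(-4.8333) + (2.1667)·(0.1667)) / 5 = 8.8333/5 = 1.7667
  S[Y,Y] = ((2.1667)·(2.1667) + (1.1667)·(1.1667) + (3.1667)·(3.1667) + (-1.8333)·(-1.8333) + (-4.8333)·(-4.8333) + (0.1667)·(0.1667)) / 5 = 42.8333/5 = 8.5667
  S = [[9.7667, 1.7667],
 [1.7667, 8.5667]].

Step 3 — invert S. det(S) = 9.7667·8.5667 - (1.7667)² = 80.5467.
  S^{-1} = (1/det) · [[d, -b], [-b, a]] = [[0.1064, -0.0219],
 [-0.0219, 0.1213]].

Step 4 — quadratic form (x̄ - mu_0)^T · S^{-1} · (x̄ - mu_0):
  S^{-1} · (x̄ - mu_0) = (-0.2301, 0.6117),
  (x̄ - mu_0)^T · [...] = (-1.1667)·(-0.2301) + (4.8333)·(0.6117) = 3.2248.

Step 5 — scale by n: T² = 6 · 3.2248 = 19.3486.

T² ≈ 19.3486


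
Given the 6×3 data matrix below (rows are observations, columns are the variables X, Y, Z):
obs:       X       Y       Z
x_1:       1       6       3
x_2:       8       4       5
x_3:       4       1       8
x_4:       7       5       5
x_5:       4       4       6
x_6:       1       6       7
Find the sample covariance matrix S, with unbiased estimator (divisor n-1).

Step 1 — column means:
  mean(X) = (1 + 8 + 4 + 7 + 4 + 1) / 6 = 25/6 = 4.1667
  mean(Y) = (6 + 4 + 1 + 5 + 4 + 6) / 6 = 26/6 = 4.3333
  mean(Z) = (3 + 5 + 8 + 5 + 6 + 7) / 6 = 34/6 = 5.6667

Step 2 — sample covariance S[i,j] = (1/(n-1)) · Σ_k (x_{k,i} - mean_i) · (x_{k,j} - mean_j), with n-1 = 5.
  S[X,X] = ((-3.1667)·(-3.1667) + (3.8333)·(3.8333) + (-0.1667)·(-0.1667) + (2.8333)·(2.8333) + (-0.1667)·(-0.1667) + (-3.1667)·(-3.1667)) / 5 = 42.8333/5 = 8.5667
  S[X,Y] = ((-3.1667)·(1.6667) + (3.8333)·(-0.3333) + (-0.1667)·(-3.3333) + (2.8333)·(0.6667) + (-0.1667)·(-0.3333) + (-3.1667)·(1.6667)) / 5 = -9.3333/5 = -1.8667
  S[X,Z] = ((-3.1667)·(-2.6667) + (3.8333)·(-0.6667) + (-0.1667)·(2.3333) + (2.8333)·(-0.6667) + (-0.1667)·(0.3333) + (-3.1667)·(1.3333)) / 5 = -0.6667/5 = -0.1333
  S[Y,Y] = ((1.6667)·(1.6667) + (-0.3333)·(-0.3333) + (-3.3333)·(-3.3333) + (0.6667)·(0.6667) + (-0.3333)·(-0.3333) + (1.6667)·(1.6667)) / 5 = 17.3333/5 = 3.4667
  S[Y,Z] = ((1.6667)·(-2.6667) + (-0.3333)·(-0.6667) + (-3.3333)·(2.3333) + (0.6667)·(-0.6667) + (-0.3333)·(0.3333) + (1.6667)·(1.3333)) / 5 = -10.3333/5 = -2.0667
  S[Z,Z] = ((-2.6667)·(-2.6667) + (-0.6667)·(-0.6667) + (2.3333)·(2.3333) + (-0.6667)·(-0.6667) + (0.3333)·(0.3333) + (1.3333)·(1.3333)) / 5 = 15.3333/5 = 3.0667

S is symmetric (S[j,i] = S[i,j]). Assembling:

S = [[8.5667, -1.8667, -0.1333],
 [-1.8667, 3.4667, -2.0667],
 [-0.1333, -2.0667, 3.0667]]


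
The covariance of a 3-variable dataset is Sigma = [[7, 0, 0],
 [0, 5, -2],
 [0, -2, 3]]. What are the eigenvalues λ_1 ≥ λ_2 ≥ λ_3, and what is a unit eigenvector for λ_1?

Step 1 — characteristic polynomial p(λ) = det(λI - Sigma) = λ³ - tr·λ² + c_1·λ - det, where tr = trace, c_1 = sum of the principal 2×2 minors, det = det(Sigma):
  tr = 7 + 5 + 3 = 15,
  c_1 = (7·5 - (0)²) + (7·3 - (0)²) + (5·3 - (-2)²) = 35 + 21 + 11 = 67,
  det = 7·(5·3 - (-2)²) - (0)·((0)·3 - (-2)·(0)) + (0)·((0)·(-2) - 5·(0)) = 7·(11) - (0)·(0) + (0)·(0) = 77.
  So p(λ) = λ³ - 15λ² + 67λ - 77.
Step 2 — look for an integer root (rational root theorem: any rational root is an integer divisor of 77). Testing λ = 7:
  p(7) = 343 - 735 + 469 - 77 = 0  ✓
  Dividing out (λ - 7): p(λ) = (λ - 7)(λ² - 8λ + 11).
Step 3 — remaining eigenvalues from the quadratic λ² - 8λ + 11 = 0:
  Δ = 8² - 4·11 = 64 - 44 = 20,  λ = (8 ± √20)/2 = (8 ± 4.4721)/2 ≈ 6.2361 or 1.7639.
  Sorted: λ_1 = 7,  λ_2 = 6.2361,  λ_3 = 1.7639  (check: sum = 15 = tr ✓).

Step 4 — unit eigenvector for λ_1 = 7: v spans the null space of (Sigma - λ_1 I), whose rows are
  r_1 = (0, 0, 0),  r_2 = (0, -2, -2),  r_3 = (0, -2, -4).
  v is orthogonal to every row, so take v ∝ r_2 × r_3 = ((-2)·(-4) - (-2)·(-2), (-2)·(0) - (0)·(-4), (0)·(-2) - (-2)·(0)) = (4, 0, 0).
  Rescale (divide by 4): u = (1, 0, 0).
  ||u|| = √((1)² + (0)² + (0)²) = √(1) = 1,  v_1 = u/||u|| ≈ (1, 0, 0) (||v_1|| = 1).

λ_1 = 7,  λ_2 = 6.2361,  λ_3 = 1.7639;  v_1 ≈ (1, 0, 0)


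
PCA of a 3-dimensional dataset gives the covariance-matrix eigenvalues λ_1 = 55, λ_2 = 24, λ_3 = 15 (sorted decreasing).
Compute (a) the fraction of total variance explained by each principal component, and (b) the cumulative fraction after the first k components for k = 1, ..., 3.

Step 1 — total variance = trace(Sigma) = Σ λ_i = 55 + 24 + 15 = 94.

Step 2 — fraction explained by component i = λ_i / Σ λ:
  PC1: 55/94 = 0.5851
  PC2: 24/94 = 0.2553
  PC3: 15/94 = 0.1596

Step 3 — cumulative fraction after k components = (λ_1 + ... + λ_k) / Σ λ:
  k = 1: 55/94 = 0.5851
  k = 2: (55 + 24)/94 = 79/94 = 0.8404
  k = 3: (55 + 24 + 15)/94 = 94/94 = 1

Summary (fraction, with percent):

explained: PC1 0.5851 (58.51%), PC2 0.2553 (25.53%), PC3 0.1596 (15.96%);  cumulative: 0.5851, 0.8404, 1


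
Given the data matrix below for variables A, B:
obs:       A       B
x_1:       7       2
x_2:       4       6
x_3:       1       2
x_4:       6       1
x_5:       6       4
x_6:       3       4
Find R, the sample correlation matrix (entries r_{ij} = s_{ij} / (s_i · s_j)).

Step 1 — column means:
  mean(A) = (7 + 4 + 1 + 6 + 6 + 3) / 6 = 27/6 = 4.5
  mean(B) = (2 + 6 + 2 + 1 + 4 + 4) / 6 = 19/6 = 3.1667

Step 2 — sample variances and covariances s[i,j] = (1/(n-1)) · Σ_k (x_{k,i} - mean_i) · (x_{k,j} - mean_j), with n-1 = 5:
  s[A,A] = ((2.5)·(2.5) + (-0.5)·(-0.5) + (-3.5)·(-3.5) + (1.5)·(1.5) + (1.5)·(1.5) + (-1.5)·(-1.5)) / 5 = 25.5/5 = 5.1
  s[A,B] = ((2.5)·(-1.1667) + (-0.5)·(2.8333) + (-3.5)·(-1.1667) + (1.5)·(-2.1667) + (1.5)·(0.8333) + (-1.5)·(0.8333)) / 5 = -3.5/5 = -0.7
  s[B,B] = ((-1.1667)·(-1.1667) + (2.8333)·(2.8333) + (-1.1667)·(-1.1667) + (-2.1667)·(-2.1667) + (0.8333)·(0.8333) + (0.8333)·(0.8333)) / 5 = 16.8333/5 = 3.3667
  Sample standard deviations s_i = √(s[i,i]):
  s(A) = √(5.1) = 2.2583
  s(B) = √(3.3667) = 1.8348

Step 3 — r_{ij} = s_{ij} / (s_i · s_j):
  r[A,A] = 1 (diagonal).
  r[A,B] = -0.7 / (2.2583 · 1.8348) = -0.7 / 4.1437 = -0.1689
  r[B,B] = 1 (diagonal).

R is symmetric with unit diagonal. Assembling:

R = [[1, -0.1689],
 [-0.1689, 1]]
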